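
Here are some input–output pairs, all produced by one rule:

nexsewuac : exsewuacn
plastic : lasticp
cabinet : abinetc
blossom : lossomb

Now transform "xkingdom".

kingdomx

The rule is to move the first character to the end.
Applying that to "xkingdom" gives "kingdomx".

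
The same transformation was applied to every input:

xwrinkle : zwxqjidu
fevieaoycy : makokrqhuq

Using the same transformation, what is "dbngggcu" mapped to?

What's happening: swap the front and back halves of the string, then shift every letter 12 places forward in the alphabet (wrapping around).
Applying both steps to "dbngggcu": "ggcudbng", then "ssogpnzs".

ssogpnzs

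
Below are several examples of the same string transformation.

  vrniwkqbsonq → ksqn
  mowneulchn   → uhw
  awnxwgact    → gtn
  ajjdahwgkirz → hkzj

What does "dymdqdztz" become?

Rule — keep one character in every 3, starting at position 3 (positions 3rd, 6th, 9th, ...), then move the first character to the end.
Working it through for "dymdqdztz": intermediate "mdz", final "dzm".

dzm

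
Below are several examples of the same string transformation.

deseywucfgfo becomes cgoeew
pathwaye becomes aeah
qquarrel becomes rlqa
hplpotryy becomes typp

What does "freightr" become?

In each case the input is transformed by: keep every other character starting from the second (positions 2nd, 4th, 6th, ...), then swap the front and back halves of the string.
"freightr" → "rihr" → "hrri".

hrri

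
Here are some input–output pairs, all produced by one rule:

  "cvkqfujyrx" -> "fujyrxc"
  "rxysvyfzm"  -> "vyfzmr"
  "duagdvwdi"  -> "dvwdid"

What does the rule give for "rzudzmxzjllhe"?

zmxzjllher

The rule is to move the first character to the end, then delete the first 3 characters.
Starting from "rzudzmxzjllhe": after the first operation, "zudzmxzjllher"; after the second, "zmxzjllher".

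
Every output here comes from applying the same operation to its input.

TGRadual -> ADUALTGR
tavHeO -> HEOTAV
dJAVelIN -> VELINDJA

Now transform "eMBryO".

RYOEMB

The transformation: move the first 3 characters to the end (rotate left by 3), then convert every letter to uppercase.
Applying both steps to "eMBryO": "ryOeMB", then "RYOEMB".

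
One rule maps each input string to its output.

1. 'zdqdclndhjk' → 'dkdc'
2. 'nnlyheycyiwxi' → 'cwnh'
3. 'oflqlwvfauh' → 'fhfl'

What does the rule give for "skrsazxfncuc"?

What's happening: keep one character in every 3, starting at position 2 (positions 2nd, 5th, 8th, ...), then swap the front and back halves of the string.
Applying that to "skrsazxfncuc" gives "fuka".

fuka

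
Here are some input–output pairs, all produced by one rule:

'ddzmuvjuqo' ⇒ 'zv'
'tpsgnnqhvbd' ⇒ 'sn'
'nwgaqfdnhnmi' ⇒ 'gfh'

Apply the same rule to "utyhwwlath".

The pattern: delete the last 3 characters, then keep one character in every 3, starting at position 3 (positions 3rd, 6th, 9th, ...).
Applying both steps to "utyhwwlath": "utyhwwl", then "yw".

yw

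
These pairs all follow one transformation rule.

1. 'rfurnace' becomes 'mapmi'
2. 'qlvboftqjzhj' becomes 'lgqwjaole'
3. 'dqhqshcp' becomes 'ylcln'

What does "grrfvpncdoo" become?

bmmaqkix

The rule is to delete the last 3 characters, then shift every letter 5 places backward in the alphabet (wrapping around).
Working it through for "grrfvpncdoo": intermediate "grrfvpnc", final "bmmaqkix".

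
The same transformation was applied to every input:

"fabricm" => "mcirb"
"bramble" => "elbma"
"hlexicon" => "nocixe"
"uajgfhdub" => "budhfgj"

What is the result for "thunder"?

The rule is to reverse the string, then delete the last 2 characters.
Applying both steps to "thunder": "rednuht", then "rednu".

rednu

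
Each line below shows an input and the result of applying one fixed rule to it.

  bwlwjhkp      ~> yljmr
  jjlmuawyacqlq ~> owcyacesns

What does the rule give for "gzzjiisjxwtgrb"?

lkkulzyvitd

The transformation: shift every letter 2 places forward in the alphabet (wrapping around), then delete the first 3 characters.
Doing the same to "gzzjiisjxwtgrb": "lkkulzyvitd".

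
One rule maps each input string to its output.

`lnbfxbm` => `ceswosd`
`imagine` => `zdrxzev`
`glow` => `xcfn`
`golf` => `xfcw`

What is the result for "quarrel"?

hlriivc

What's happening: shift every letter 9 places backward in the alphabet (wrapping around).
For "quarrel" the result is "hlriivc".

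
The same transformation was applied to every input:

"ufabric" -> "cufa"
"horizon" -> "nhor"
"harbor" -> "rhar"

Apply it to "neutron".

Each output is the input with this applied: move the last character to the front, then keep only the first 4 characters.
"neutron" → "nneutro" → "nneu".
(Check on "harbor": → "rharbo" → "rhar" ✓)

nneu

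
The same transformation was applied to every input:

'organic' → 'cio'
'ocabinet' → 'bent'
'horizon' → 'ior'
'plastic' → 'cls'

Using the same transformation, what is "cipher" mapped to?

eir

The rule is to sort the characters into alphabetical order, then keep every other character starting from the second (positions 2nd, 4th, 6th, ...).
Applying both steps to "cipher": "cehipr", then "eir".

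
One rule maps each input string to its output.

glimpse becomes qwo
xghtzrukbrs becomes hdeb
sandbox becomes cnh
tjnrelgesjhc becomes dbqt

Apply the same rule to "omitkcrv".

ydb

What's happening: shift every letter 10 places forward in the alphabet (wrapping around), then keep one character in every 3, starting at position 1 (positions 1st, 4th, 7th, ...).
On "omitkcrv": the first step gives "ywsdumbf", and the second then gives "ydb".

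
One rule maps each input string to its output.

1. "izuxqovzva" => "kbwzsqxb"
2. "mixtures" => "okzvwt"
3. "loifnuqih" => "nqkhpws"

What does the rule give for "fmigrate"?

hokitc

In each case the input is transformed by: delete the last 2 characters, then shift every letter 2 places forward in the alphabet (wrapping around).
"fmigrate" → "hokitc".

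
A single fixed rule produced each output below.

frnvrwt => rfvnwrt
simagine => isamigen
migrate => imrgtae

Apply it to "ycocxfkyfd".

cycofxykdf

The rule is to swap each adjacent pair of characters (1↔2, 3↔4, ...).
Applying that to "ycocxfkyfd" gives "cycofxykdf".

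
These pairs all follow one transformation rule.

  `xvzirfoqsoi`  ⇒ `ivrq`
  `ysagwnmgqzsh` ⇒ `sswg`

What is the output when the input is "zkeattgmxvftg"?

fktm

The rule is to keep one character in every 3, starting at position 2 (positions 2nd, 5th, 8th, ...), then move the last character to the front.
Working it through for "zkeattgmxvftg": intermediate "ktmf", final "fktm".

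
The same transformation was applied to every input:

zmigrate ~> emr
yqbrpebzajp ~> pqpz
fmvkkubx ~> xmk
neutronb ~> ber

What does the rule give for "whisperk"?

khp

Looking at the pairs, the operation is to keep one character in every 3, starting at position 2 (positions 2nd, 5th, 8th, ...), then move the last character to the front.
So "whisperk" becomes "khp".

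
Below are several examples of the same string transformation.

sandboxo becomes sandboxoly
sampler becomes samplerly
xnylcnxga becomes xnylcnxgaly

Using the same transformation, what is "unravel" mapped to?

unravelly

The pattern: append "ly".
For "unravel" the result is "unravelly".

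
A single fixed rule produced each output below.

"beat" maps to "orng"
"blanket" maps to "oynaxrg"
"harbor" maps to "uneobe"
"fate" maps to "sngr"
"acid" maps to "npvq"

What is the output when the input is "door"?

qbbe

The rule is to shift every letter 13 places forward in the alphabet (wrapping around) — i.e. ROT13.
For "door" the result is "qbbe".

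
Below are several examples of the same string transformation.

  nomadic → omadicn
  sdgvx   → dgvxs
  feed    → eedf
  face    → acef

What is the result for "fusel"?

uself

The transformation: move the first character to the end.
Applying that to "fusel" gives "uself".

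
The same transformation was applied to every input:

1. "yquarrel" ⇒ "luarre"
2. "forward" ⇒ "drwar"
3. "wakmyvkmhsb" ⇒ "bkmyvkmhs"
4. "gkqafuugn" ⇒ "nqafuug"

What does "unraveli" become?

iravel

What's happening: delete the first 2 characters, then move the last character to the front.
Applying both steps to "unraveli": "raveli", then "iravel".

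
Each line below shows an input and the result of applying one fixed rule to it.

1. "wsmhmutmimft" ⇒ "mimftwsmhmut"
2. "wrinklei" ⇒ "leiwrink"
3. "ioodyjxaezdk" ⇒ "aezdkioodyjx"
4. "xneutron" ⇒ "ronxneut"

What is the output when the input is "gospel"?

Rule — swap the front and back halves of the string, then move the first character to the end.
On "gospel" that produces "elgosp".

elgosp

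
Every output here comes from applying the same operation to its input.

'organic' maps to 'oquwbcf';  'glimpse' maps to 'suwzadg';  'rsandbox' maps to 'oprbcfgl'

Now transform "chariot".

Each output is the input with this applied: sort the characters into alphabetical order, then shift every letter 12 places backward in the alphabet (wrapping around).
For "chariot", step one produces "achiort"; step two turns that into "oqvwcfh".

oqvwcfh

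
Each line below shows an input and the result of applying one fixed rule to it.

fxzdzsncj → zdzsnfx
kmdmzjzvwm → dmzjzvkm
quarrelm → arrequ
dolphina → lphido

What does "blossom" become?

In each case the input is transformed by: delete the last 2 characters, then move the first 2 characters to the end (rotate left by 2).
For "blossom", step one produces "bloss"; step two turns that into "ossbl".

ossbl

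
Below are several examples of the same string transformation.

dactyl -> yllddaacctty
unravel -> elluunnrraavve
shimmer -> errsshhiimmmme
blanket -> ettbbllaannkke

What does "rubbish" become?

Each output is the input with this applied: double every character, then move the last 3 characters to the front (rotate right by 3).
Applying both steps to "rubbish": "rruubbbbiisshh", then "shhrruubbbbiis".

shhrruubbbbiis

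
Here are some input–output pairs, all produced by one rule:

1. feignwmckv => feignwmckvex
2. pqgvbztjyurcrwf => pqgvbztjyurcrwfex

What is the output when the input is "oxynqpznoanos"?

In each case the input is transformed by: append "ex".
For "oxynqpznoanos" the result is "oxynqpznoanosex".

oxynqpznoanosex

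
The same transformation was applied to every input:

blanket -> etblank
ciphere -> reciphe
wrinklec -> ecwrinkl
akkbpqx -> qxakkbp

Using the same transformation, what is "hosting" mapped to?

nghosti

Looking at the pairs, the operation is to move the last 2 characters to the front (rotate right by 2).
For "hosting" the result is "nghosti".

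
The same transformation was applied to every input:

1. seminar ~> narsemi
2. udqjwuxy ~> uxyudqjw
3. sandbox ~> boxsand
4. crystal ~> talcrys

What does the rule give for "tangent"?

The pattern: move the last 3 characters to the front (rotate right by 3).
So "tangent" becomes "enttang".

enttang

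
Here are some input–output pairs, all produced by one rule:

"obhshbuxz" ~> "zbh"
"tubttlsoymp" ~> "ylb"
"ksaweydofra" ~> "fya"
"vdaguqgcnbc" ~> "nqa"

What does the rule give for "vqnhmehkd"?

den

In each case the input is transformed by: keep one character in every 3, starting at position 3 (positions 3rd, 6th, 9th, ...), then reverse the string.
For "vqnhmehkd", step one produces "ned"; step two turns that into "den".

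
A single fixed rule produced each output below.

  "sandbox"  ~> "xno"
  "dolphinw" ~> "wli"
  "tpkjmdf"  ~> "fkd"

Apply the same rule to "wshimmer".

Looking at the pairs, the operation is to move the last character to the front, then keep one character in every 3, starting at position 1 (positions 1st, 4th, 7th, ...).
Starting from "wshimmer": after the first operation, "rwshimme"; after the second, "rhm".

rhm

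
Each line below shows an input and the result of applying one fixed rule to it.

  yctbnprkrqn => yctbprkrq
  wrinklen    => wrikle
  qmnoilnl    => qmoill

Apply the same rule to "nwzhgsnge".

wzhgsge

In each case the input is transformed by: remove every "n".
On "nwzhgsnge" that produces "wzhgsge".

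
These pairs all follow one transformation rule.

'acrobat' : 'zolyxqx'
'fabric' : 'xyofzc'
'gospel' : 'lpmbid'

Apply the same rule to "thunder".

The pattern: move the first character to the end, then shift every letter 3 places backward in the alphabet (wrapping around).
Applying that to "thunder" gives "erkaboq".
(Check on "gospel": → "ospelg" → "lpmbid" ✓)

erkaboq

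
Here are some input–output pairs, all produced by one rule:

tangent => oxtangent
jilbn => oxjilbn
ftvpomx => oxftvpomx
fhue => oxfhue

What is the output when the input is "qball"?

oxqball

Looking at the pairs, the operation is to prepend "ox".
Doing the same to "qball": "oxqball".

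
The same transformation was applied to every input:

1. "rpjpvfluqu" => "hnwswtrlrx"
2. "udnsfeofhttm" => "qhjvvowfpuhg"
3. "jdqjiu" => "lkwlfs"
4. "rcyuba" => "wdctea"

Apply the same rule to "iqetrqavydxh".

The rule is to shift every letter 2 places forward in the alphabet (wrapping around), then swap the front and back halves of the string.
Starting from "iqetrqavydxh": after the first operation, "ksgvtscxafzj"; after the second, "cxafzjksgvts".

cxafzjksgvts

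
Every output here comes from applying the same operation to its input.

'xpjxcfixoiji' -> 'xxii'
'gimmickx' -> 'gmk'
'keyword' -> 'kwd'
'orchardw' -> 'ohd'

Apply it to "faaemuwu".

few

The pattern: keep one character in every 3, starting at position 1 (positions 1st, 4th, 7th, ...).
Doing the same to "faaemuwu": "few".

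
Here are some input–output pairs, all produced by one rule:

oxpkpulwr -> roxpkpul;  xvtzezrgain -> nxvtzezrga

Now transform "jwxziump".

The transformation: move the last character to the front, then delete the last character.
Applying that to "jwxziump" gives "pjwxziu".

pjwxziu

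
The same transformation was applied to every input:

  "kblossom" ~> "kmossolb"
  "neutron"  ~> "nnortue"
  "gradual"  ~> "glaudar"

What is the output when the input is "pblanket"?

The pattern: move the first character to the end, then reverse the string.
On "pblanket": the first step gives "blanketp", and the second then gives "pteknalb".

pteknalb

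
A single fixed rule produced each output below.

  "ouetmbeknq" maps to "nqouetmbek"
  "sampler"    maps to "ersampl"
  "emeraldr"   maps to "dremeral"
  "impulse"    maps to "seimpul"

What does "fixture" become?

The transformation: move the last 2 characters to the front (rotate right by 2).
For "fixture" the result is "refixtu".

refixtu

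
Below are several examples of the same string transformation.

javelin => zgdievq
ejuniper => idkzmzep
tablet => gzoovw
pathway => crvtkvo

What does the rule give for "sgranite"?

What's happening: shift every letter 5 places backward in the alphabet (wrapping around), then move the first 3 characters to the end (rotate left by 3).
Working it through for "sgranite": intermediate "nbmvidoz", final "vidoznbm".

vidoznbm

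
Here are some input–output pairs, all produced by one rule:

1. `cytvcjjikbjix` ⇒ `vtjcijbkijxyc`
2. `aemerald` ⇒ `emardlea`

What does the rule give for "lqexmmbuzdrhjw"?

What's happening: swap each adjacent pair of characters (1↔2, 3↔4, ...), then move the first 2 characters to the end (rotate left by 2).
Working it through for "lqexmmbuzdrhjw": intermediate "qlxemmubdzhrwj", final "xemmubdzhrwjql".
(Check on "cytvcjjikbjix": → "ycvtjcijbkijx" → "vtjcijbkijxyc" ✓)

xemmubdzhrwjql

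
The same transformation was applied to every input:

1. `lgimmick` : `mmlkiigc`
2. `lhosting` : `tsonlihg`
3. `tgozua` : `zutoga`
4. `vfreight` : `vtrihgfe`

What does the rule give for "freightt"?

The transformation: sort the characters into reverse alphabetical order.
Doing the same to "freightt": "ttrihgfe".

ttrihgfe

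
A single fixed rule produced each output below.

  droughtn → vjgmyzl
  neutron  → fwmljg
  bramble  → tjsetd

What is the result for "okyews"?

gcqwo

What's happening: delete the last character, then shift every letter 8 places backward in the alphabet (wrapping around).
Starting from "okyews": after the first operation, "okyew"; after the second, "gcqwo".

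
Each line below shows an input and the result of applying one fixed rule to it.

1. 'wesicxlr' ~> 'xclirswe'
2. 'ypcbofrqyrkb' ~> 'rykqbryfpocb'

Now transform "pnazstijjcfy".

cjfjyiptnsaz

Each output is the input with this applied: move the last 3 characters to the front (rotate right by 3), then take characters alternately from the front and the back (1st, last, 2nd, 2nd-last, ...).
Starting from "pnazstijjcfy": after the first operation, "cfypnazstijj"; after the second, "cjfjyiptnsaz".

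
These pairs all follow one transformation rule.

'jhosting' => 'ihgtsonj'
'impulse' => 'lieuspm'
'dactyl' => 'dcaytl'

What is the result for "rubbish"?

Looking at the pairs, the operation is to sort the characters into reverse alphabetical order, then move the last 3 characters to the front (rotate right by 3).
Applying both steps to "rubbish": "usrihbb", then "hbbusri".

hbbusri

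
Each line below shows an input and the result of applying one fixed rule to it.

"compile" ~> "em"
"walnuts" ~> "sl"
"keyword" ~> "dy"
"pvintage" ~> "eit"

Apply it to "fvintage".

Rule — take characters alternately from the front and the back (1st, last, 2nd, 2nd-last, ...), then keep one character in every 3, starting at position 2 (positions 2nd, 5th, 8th, ...).
Working it through for "fvintage": intermediate "fevgiant", final "eit".

eit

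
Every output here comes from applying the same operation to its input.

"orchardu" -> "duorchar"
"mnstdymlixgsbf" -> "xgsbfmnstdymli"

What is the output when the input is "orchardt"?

In each case the input is transformed by: swap the front and back halves of the string, then move the first 2 characters to the end (rotate left by 2).
"orchardt" → "ardtorch" → "dtorchar".

dtorchar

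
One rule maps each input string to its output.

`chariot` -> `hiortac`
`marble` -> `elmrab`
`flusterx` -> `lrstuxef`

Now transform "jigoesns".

Rule — sort the characters into alphabetical order, then move the first 2 characters to the end (rotate left by 2).
Applying both steps to "jigoesns": "egijnoss", then "ijnosseg".

ijnosseg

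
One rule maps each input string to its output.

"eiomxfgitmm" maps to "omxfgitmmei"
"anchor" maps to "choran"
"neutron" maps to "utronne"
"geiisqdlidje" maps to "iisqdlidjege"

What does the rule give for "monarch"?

What's happening: move the first 2 characters to the end (rotate left by 2).
Doing the same to "monarch": "narchmo".

narchmo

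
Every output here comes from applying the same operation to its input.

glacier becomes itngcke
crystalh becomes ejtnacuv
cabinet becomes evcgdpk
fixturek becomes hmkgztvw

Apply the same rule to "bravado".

What's happening: take characters alternately from the front and the back (1st, last, 2nd, 2nd-last, ...), then shift every letter 2 places forward in the alphabet (wrapping around).
Applying that to "bravado" gives "dqtfccx".

dqtfccx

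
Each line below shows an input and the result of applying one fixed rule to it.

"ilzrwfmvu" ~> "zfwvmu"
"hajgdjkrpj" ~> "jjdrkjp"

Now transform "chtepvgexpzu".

tvpegpxuz

The transformation: swap each adjacent pair of characters (1↔2, 3↔4, ...), then delete the first 3 characters.
On "chtepvgexpzu": the first step gives "hcetvpegpxuz", and the second then gives "tvpegpxuz".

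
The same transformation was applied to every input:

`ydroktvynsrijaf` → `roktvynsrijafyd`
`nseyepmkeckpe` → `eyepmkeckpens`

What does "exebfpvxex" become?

ebfpvxexex

Rule — move the first 2 characters to the end (rotate left by 2).
"exebfpvxex" → "ebfpvxexex".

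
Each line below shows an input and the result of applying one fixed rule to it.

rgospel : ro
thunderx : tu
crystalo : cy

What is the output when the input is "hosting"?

hs

Each output is the input with this applied: keep every other character starting from the first (positions 1st, 3rd, 5th, ...), then keep only the first 2 characters.
For "hosting", step one produces "hsig"; step two turns that into "hs".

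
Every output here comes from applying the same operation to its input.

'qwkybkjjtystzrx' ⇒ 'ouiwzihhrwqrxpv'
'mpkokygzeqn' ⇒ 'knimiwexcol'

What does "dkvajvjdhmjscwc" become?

In each case the input is transformed by: shift every letter 2 places backward in the alphabet (wrapping around).
So "dkvajvjdhmjscwc" becomes "bityhthbfkhqaua".

bityhthbfkhqaua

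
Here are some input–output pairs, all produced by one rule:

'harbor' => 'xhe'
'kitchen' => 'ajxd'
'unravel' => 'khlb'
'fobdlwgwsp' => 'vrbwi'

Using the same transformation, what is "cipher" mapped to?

Looking at the pairs, the operation is to shift every letter 10 places backward in the alphabet (wrapping around), then keep every other character starting from the first (positions 1st, 3rd, 5th, ...).
Working it through for "cipher": intermediate "syfxuh", final "sfu".

sfu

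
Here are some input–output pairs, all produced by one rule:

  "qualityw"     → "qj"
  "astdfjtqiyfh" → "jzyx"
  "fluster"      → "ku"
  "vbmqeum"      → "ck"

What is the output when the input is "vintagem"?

Rule — keep one character in every 3, starting at position 3 (positions 3rd, 6th, 9th, ...), then shift every letter 10 places backward in the alphabet (wrapping around).
On "vintagem" that produces "dw".

dw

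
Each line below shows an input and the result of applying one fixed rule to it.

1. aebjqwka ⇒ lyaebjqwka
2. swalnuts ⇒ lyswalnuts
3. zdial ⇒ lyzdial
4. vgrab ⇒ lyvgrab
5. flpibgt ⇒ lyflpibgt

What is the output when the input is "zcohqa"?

lyzcohqa

The pattern: prepend "ly".
Applying that to "zcohqa" gives "lyzcohqa".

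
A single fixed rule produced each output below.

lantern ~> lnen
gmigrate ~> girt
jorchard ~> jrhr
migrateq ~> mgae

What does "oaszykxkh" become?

What's happening: keep every other character starting from the first (positions 1st, 3rd, 5th, ...).
"oaszykxkh" → "osyxh".

osyxh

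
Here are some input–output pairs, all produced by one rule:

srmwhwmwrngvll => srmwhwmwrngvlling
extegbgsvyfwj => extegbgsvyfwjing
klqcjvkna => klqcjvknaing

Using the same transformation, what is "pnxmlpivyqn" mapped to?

pnxmlpivyqning

Looking at the pairs, the operation is to append "ing".
"pnxmlpivyqn" → "pnxmlpivyqning".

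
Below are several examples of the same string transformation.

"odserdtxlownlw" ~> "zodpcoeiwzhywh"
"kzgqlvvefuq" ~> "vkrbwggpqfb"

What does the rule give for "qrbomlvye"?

In each case the input is transformed by: shift every letter 11 places forward in the alphabet (wrapping around).
So "qrbomlvye" becomes "bcmzxwgjp".

bcmzxwgjp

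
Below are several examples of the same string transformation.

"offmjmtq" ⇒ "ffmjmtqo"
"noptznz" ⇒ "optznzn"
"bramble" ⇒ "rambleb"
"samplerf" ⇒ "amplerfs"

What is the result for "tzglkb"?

Rule — move the first character to the end.
Applying that to "tzglkb" gives "zglkbt".

zglkbt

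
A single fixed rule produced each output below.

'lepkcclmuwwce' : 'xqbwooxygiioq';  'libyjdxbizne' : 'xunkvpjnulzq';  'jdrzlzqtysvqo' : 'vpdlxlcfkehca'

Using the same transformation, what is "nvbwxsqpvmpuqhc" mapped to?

Each output is the input with this applied: shift every letter 12 places forward in the alphabet (wrapping around).
Doing the same to "nvbwxsqpvmpuqhc": "zhnijecbhybgcto".

zhnijecbhybgcto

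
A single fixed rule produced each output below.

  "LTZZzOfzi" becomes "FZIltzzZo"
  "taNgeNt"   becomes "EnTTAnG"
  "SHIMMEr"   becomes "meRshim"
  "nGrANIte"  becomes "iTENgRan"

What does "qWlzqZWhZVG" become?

What's happening: flip the case of every letter, then move the last 3 characters to the front (rotate right by 3).
Starting from "qWlzqZWhZVG": after the first operation, "QwLZQzwHzvg"; after the second, "zvgQwLZQzwH".

zvgQwLZQzwH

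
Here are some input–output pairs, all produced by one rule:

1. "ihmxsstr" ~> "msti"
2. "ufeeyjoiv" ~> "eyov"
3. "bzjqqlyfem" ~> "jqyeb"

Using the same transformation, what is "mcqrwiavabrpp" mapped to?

The pattern: move the first character to the end, then keep every other character starting from the second (positions 2nd, 4th, 6th, ...).
Applying both steps to "mcqrwiavabrpp": "cqrwiavabrppm", then "qwaarp".

qwaarp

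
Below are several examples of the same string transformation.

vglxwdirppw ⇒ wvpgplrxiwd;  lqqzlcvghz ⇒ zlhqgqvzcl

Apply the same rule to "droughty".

ydtrhogu

The pattern: take characters alternately from the front and the back (1st, last, 2nd, 2nd-last, ...), then swap each adjacent pair of characters (1↔2, 3↔4, ...).
For "droughty", step one produces "dyrtohug"; step two turns that into "ydtrhogu".
(Check on "lqqzlcvghz": → "lzqhqgzvlc" → "zlhqgqvzcl" ✓)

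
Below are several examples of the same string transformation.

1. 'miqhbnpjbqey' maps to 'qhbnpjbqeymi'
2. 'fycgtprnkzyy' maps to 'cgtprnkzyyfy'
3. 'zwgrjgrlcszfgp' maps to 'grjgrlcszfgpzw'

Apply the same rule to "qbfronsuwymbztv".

fronsuwymbztvqb

In each case the input is transformed by: move the first 2 characters to the end (rotate left by 2).
"qbfronsuwymbztv" → "fronsuwymbztvqb".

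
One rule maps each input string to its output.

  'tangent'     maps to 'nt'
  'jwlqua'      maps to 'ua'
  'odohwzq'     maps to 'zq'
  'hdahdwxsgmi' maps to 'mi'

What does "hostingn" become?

In each case the input is transformed by: keep only the last 2 characters.
For "hostingn" the result is "gn".

gn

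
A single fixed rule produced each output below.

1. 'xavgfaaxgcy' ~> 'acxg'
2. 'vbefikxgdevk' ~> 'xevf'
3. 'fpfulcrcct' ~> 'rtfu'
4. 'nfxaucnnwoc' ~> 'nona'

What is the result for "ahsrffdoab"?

dbar

The transformation: keep one character in every 3, starting at position 1 (positions 1st, 4th, 7th, ...), then swap the front and back halves of the string.
For "ahsrffdoab", step one produces "ardb"; step two turns that into "dbar".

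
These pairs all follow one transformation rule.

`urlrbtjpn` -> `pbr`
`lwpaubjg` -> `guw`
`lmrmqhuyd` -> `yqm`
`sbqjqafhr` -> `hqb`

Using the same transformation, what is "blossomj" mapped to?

Rule — keep one character in every 3, starting at position 2 (positions 2nd, 5th, 8th, ...), then reverse the string.
For "blossomj", step one produces "lsj"; step two turns that into "jsl".
(Check on "lwpaubjg": → "wug" → "guw" ✓)

jsl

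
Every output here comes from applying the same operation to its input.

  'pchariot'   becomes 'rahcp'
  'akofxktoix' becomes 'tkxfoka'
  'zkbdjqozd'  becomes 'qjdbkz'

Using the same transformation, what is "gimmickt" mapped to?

immig

The rule is to delete the last 3 characters, then reverse the string.
Working it through for "gimmickt": intermediate "gimmi", final "immig".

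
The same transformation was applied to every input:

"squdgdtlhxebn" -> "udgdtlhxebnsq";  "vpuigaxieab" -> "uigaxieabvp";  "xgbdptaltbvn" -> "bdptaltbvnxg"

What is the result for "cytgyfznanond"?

tgyfznanondcy

What's happening: move the first 2 characters to the end (rotate left by 2).
Doing the same to "cytgyfznanond": "tgyfznanondcy".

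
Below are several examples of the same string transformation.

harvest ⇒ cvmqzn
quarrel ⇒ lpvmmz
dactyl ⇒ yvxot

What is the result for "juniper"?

epidkz

The transformation: delete the last character, then shift every letter 5 places backward in the alphabet (wrapping around).
On "juniper": the first step gives "junipe", and the second then gives "epidkz".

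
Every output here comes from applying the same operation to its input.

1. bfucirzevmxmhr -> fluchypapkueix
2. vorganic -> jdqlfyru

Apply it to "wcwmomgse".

Looking at the pairs, the operation is to shift every letter 3 places forward in the alphabet (wrapping around), then move the first 3 characters to the end (rotate left by 3).
On "wcwmomgse" that produces "prpjvhzfz".

prpjvhzfz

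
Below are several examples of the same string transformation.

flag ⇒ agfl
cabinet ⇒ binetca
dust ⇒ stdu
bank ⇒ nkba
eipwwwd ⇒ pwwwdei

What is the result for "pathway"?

thwaypa

In each case the input is transformed by: move the first 2 characters to the end (rotate left by 2).
So "pathway" becomes "thwaypa".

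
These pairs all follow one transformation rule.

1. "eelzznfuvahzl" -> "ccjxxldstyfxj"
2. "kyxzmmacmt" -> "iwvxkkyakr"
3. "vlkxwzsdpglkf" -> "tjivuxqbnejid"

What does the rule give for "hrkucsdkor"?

Each output is the input with this applied: shift every letter 2 places backward in the alphabet (wrapping around).
For "hrkucsdkor" the result is "fpisaqbimp".

fpisaqbimp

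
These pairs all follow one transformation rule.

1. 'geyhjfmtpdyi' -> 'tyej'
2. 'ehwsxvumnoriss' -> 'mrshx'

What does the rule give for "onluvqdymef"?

yfnv

In each case the input is transformed by: keep one character in every 3, starting at position 2 (positions 2nd, 5th, 8th, ...), then move the first 2 characters to the end (rotate left by 2).
Starting from "onluvqdymef": after the first operation, "nvyf"; after the second, "yfnv".
(Check on "geyhjfmtpdyi": → "ejty" → "tyej" ✓)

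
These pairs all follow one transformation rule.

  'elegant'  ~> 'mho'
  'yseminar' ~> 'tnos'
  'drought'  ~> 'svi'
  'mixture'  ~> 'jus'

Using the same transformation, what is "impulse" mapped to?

The pattern: shift every letter 1 place forward in the alphabet (wrapping around), then keep every other character starting from the second (positions 2nd, 4th, 6th, ...).
On "impulse" that produces "nvt".
(Check on "elegant": → "fmfhbou" → "mho" ✓)

nvt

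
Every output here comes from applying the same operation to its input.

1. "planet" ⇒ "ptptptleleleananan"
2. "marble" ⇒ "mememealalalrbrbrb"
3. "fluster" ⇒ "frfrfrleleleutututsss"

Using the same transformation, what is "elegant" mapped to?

etetetlnlnlneaeaeaggg

The rule is to repeat every character 3 times, then take characters alternately from the front and the back (1st, last, 2nd, 2nd-last, ...).
On "elegant": the first step gives "eeellleeegggaaannnttt", and the second then gives "etetetlnlnlneaeaeaggg".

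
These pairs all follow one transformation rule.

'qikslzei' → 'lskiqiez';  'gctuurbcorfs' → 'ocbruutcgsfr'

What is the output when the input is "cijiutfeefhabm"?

hfeeftuijicmba

Each output is the input with this applied: move the last 3 characters to the front (rotate right by 3), then reverse the string.
Doing the same to "cijiutfeefhabm": "hfeeftuijicmba".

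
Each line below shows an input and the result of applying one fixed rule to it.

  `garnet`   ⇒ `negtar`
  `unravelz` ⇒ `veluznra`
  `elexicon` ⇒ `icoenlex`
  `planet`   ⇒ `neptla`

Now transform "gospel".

peglos

Looking at the pairs, the operation is to swap the first and last characters, then swap the front and back halves of the string.
"gospel" → "lospeg" → "peglos".
(Check on "elexicon": → "nlexicoe" → "icoenlex" ✓)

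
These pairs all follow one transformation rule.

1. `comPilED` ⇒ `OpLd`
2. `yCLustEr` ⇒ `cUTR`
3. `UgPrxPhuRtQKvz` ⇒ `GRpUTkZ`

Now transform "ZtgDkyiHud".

TdYhD

In each case the input is transformed by: keep every other character starting from the second (positions 2nd, 4th, 6th, ...), then flip the case of every letter.
For "ZtgDkyiHud" the result is "TdYhD".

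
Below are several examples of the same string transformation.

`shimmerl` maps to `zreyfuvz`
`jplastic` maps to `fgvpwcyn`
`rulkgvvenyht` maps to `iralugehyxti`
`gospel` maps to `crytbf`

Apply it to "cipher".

urepvc

Rule — shift every letter 13 places forward in the alphabet (wrapping around) — i.e. ROT13, then swap the front and back halves of the string.
"cipher" → "pvcure" → "urepvc".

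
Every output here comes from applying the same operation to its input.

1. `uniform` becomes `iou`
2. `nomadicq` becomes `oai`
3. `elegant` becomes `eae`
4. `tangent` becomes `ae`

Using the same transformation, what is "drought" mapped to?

What's happening: move the first character to the end, then keep only the vowels.
Working it through for "drought": intermediate "roughtd", final "ou".

ou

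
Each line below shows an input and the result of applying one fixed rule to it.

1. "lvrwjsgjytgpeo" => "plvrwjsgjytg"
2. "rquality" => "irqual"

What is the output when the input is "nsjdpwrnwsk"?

wnsjdpwrn

The pattern: delete the last 2 characters, then move the last character to the front.
Applying both steps to "nsjdpwrnwsk": "nsjdpwrnw", then "wnsjdpwrn".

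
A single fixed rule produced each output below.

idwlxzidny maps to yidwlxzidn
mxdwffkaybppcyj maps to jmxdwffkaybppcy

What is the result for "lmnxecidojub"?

Looking at the pairs, the operation is to move the last character to the front.
So "lmnxecidojub" becomes "blmnxecidoju".

blmnxecidoju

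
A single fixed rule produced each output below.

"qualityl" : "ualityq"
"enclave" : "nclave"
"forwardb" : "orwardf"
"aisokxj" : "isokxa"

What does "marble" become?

arblm

The pattern: delete the last character, then move the first character to the end.
On "marble" that produces "arblm".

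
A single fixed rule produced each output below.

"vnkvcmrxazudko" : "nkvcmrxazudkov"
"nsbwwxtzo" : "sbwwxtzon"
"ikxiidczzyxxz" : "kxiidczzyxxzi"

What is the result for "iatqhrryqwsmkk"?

The rule is to move the first character to the end.
For "iatqhrryqwsmkk" the result is "atqhrryqwsmkki".

atqhrryqwsmkki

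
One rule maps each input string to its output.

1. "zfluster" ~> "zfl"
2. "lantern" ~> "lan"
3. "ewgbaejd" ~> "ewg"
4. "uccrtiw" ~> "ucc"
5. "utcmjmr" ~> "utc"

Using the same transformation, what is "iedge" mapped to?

The transformation: keep only the first 3 characters.
On "iedge" that produces "ied".

ied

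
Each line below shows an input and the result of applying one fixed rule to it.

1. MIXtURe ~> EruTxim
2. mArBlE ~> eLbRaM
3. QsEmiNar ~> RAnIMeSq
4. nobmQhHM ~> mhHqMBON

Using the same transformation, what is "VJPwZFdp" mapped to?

PDfzWpjv

In each case the input is transformed by: flip the case of every letter, then reverse the string.
For "VJPwZFdp", step one produces "vjpWzfDP"; step two turns that into "PDfzWpjv".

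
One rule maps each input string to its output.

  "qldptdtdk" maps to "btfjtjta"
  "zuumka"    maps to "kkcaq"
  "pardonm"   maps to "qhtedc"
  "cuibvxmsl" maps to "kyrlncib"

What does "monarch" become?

edqhsx

What's happening: delete the first character, then shift every letter 10 places backward in the alphabet (wrapping around).
For "monarch", step one produces "onarch"; step two turns that into "edqhsx".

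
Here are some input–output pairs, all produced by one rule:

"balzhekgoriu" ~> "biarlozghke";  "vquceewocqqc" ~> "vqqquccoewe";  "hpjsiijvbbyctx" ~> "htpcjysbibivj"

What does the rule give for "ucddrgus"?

In each case the input is transformed by: delete the last character, then take characters alternately from the front and the back (1st, last, 2nd, 2nd-last, ...).
Starting from "ucddrgus": after the first operation, "ucddrgu"; after the second, "uucgdrd".

uucgdrd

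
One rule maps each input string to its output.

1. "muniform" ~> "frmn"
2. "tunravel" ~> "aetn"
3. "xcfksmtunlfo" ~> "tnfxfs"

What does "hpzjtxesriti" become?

erthzt

What's happening: swap the front and back halves of the string, then keep every other character starting from the first (positions 1st, 3rd, 5th, ...).
So "hpzjtxesriti" becomes "erthzt".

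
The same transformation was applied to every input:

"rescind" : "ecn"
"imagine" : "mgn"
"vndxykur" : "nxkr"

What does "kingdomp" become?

What's happening: keep every other character starting from the second (positions 2nd, 4th, 6th, ...).
Doing the same to "kingdomp": "igop".

igop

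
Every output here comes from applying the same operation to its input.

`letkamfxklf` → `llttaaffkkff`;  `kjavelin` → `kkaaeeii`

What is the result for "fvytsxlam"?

The transformation: keep every other character starting from the first (positions 1st, 3rd, 5th, ...), then double every character.
"fvytsxlam" → "fyslm" → "ffyyssllmm".
(Check on "letkamfxklf": → "ltafkf" → "llttaaffkkff" ✓)

ffyyssllmm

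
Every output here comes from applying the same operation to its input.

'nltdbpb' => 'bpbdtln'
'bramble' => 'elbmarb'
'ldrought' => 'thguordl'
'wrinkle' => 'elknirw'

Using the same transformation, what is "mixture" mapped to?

erutxim

In each case the input is transformed by: reverse the string.
"mixture" → "erutxim".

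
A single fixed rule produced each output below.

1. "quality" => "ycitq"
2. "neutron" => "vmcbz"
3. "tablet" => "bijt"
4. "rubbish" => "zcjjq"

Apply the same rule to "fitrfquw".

nqbzny

The transformation: delete the last 2 characters, then shift every letter 8 places forward in the alphabet (wrapping around).
For "fitrfquw", step one produces "fitrfq"; step two turns that into "nqbzny".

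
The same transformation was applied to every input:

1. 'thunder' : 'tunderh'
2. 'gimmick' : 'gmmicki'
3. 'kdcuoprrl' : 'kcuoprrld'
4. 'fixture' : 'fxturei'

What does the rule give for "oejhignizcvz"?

Each output is the input with this applied: move the first character to the end, then swap the first and last characters.
Applying that to "oejhignizcvz" gives "ojhignizcvze".

ojhignizcvze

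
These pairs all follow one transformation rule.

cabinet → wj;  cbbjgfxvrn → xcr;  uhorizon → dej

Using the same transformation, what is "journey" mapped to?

kj

In each case the input is transformed by: shift every letter 4 places backward in the alphabet (wrapping around), then keep one character in every 3, starting at position 2 (positions 2nd, 5th, 8th, ...).
Applying both steps to "journey": "fkqnjau", then "kj".
(Check on "cbbjgfxvrn": → "yxxfcbtrnj" → "xcr" ✓)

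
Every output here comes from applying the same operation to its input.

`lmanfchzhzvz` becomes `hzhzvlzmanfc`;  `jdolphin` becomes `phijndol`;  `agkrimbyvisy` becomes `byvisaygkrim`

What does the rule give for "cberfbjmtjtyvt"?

Each output is the input with this applied: swap the first and last characters, then swap the front and back halves of the string.
"cberfbjmtjtyvt" → "tberfbjmtjtyvc" → "mtjtyvctberfbj".

mtjtyvctberfbj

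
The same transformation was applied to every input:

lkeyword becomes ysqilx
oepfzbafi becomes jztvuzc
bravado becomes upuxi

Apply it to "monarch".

hulwb

Looking at the pairs, the operation is to delete the first 2 characters, then shift every letter 6 places backward in the alphabet (wrapping around).
Working it through for "monarch": intermediate "narch", final "hulwb".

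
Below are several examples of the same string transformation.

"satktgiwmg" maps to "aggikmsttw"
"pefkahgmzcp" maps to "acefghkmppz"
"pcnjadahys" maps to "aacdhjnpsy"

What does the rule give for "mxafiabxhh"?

The rule is to sort the characters into alphabetical order.
Doing the same to "mxafiabxhh": "aabfhhimxx".

aabfhhimxx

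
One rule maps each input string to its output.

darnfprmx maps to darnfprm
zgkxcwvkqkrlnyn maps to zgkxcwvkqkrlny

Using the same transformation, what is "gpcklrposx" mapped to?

gpcklrpos

In each case the input is transformed by: delete the last character.
"gpcklrposx" → "gpcklrpos".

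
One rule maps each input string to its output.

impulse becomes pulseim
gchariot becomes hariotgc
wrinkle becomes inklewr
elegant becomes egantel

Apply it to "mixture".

xturemi

Each output is the input with this applied: move the first 2 characters to the end (rotate left by 2).
For "mixture" the result is "xturemi".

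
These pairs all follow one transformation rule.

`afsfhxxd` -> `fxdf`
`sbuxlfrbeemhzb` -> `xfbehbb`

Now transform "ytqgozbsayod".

The pattern: move the first 2 characters to the end (rotate left by 2), then keep every other character starting from the second (positions 2nd, 4th, 6th, ...).
So "ytqgozbsayod" becomes "gzsydt".

gzsydt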